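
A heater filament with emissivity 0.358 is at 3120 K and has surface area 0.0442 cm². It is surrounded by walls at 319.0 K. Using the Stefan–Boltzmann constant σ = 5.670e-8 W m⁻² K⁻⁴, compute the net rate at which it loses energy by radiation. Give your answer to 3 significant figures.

Net loss ≈ 8.50 W

Area A = 0.0442 cm² = 4.42×10⁻⁶ m².
Net radiated power P_net = εσA(T⁴ − T₀⁴) = 0.358×5.670×10⁻⁸×4.42×10⁻⁶×(3120⁴ − 319.0⁴).
T⁴ − T₀⁴ = 9.47585×10¹³ − 1.03553×10¹⁰ = 9.47481×10¹³ K⁴, so P_net = 8.50 W.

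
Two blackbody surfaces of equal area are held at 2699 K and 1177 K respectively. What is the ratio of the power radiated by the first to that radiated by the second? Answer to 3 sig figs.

P₁/P₂ ≈ 27.7

With equal areas, P₁/P₂ = (T₁/T₂)⁴ = (2699/1177)⁴ = 27.7.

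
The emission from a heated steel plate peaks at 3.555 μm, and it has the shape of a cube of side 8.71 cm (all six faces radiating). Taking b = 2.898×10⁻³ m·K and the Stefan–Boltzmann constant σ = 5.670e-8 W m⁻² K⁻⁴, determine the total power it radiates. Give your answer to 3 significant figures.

Wien's law: T = b/λ_max = 2.898×10⁻³/3.555×10⁻⁶ = 815.190 K.
Area A = 6s² = 6×(0.0871 m)² = 0.0455185 m².
Then P = σAT⁴ = 5.670×10⁻⁸×0.0455185×(815.190)⁴ = 1.14×10³ W.

P ≈ 1.14×10³ W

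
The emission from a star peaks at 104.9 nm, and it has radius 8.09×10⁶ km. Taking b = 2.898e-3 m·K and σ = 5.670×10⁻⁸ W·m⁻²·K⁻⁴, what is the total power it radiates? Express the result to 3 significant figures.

Wien's law: T = b/λ_max = 2.898×10⁻³/1.049×10⁻⁷ = 27626.3 K.
Surface area A = 4πR² = 4π(8.09×10⁹ m)² = 8.22445×10²⁰ m².
Then P = σAT⁴ = 5.670×10⁻⁸×8.22445×10²⁰×(27626.3)⁴ = 2.72×10³¹ W.

P ≈ 2.72×10³¹ W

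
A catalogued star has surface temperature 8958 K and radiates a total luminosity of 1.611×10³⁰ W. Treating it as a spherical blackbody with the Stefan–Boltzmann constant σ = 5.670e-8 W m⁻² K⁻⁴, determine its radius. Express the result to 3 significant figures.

L = 4πR²σT⁴ ⇒ R = √(L/(4πσT⁴)).
σT⁴ = 3.65113×10⁸ W/m², so R = √(1.611×10³⁰/(4π×3.65113×10⁸)) = 1.87×10¹⁰ m.

R ≈ 1.87×10¹⁰ m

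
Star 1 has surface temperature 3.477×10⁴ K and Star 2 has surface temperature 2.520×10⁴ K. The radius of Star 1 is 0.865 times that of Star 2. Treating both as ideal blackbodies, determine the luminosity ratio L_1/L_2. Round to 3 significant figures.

L_1/L_2 ≈ 2.71

L ∝ R²T⁴, so L_1/L_2 = (R_1/R_2)²(T_1/T_2)⁴ = (0.865)² × (3.477×10⁴/2.520×10⁴)⁴ = 0.748225 × 3.62424 = 2.71.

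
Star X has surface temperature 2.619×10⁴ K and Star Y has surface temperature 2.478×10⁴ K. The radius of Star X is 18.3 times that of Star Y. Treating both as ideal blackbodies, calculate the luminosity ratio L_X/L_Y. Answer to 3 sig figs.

L_X/L_Y ≈ 418

L ∝ R²T⁴, so L_X/L_Y = (R_X/R_Y)²(T_X/T_Y)⁴ = (18.3)² × (2.619×10⁴/2.478×10⁴)⁴ = 334.89 × 1.24778 = 418.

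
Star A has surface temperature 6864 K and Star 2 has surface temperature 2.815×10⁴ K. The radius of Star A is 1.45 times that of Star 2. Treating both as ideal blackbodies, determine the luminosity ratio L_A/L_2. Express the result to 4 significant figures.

L ∝ R²T⁴, so L_A/L_2 = (R_A/R_2)²(T_A/T_2)⁴ = (1.45)² × (6864/2.815×10⁴)⁴ = 2.1025 × 3.53505×10⁻³ = 7.432×10⁻³.

L_A/L_2 ≈ 7.432×10⁻³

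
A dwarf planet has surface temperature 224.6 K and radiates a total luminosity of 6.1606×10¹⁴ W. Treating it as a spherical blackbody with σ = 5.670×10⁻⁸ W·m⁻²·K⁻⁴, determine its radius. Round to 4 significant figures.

R ≈ 5.829×10⁵ m

L = 4πR²σT⁴ ⇒ R = √(L/(4πσT⁴)).
σT⁴ = 144.285 W/m², so R = √(6.1606×10¹⁴/(4π×144.285)) = 5.829×10⁵ m.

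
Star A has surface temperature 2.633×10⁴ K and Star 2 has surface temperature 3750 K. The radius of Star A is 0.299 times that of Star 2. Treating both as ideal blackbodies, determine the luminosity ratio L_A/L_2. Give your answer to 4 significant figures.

L ∝ R²T⁴, so L_A/L_2 = (R_A/R_2)²(T_A/T_2)⁴ = (0.299)² × (2.633×10⁴/3750)⁴ = 0.089401 × 2430.40 = 217.3.

L_A/L_2 ≈ 217.3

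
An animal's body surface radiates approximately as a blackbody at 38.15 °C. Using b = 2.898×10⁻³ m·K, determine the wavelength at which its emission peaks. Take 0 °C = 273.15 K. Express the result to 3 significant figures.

T = 38.15 °C + 273.15 = 311.30 K.
Wien's displacement law: λ_max = b/T = (2.898×10⁻³ m·K)/(311.30 K) = 9.309×10⁻⁶ m.
That is 9.31 μm, in the infrared range.

λ_max ≈ 9.31 μm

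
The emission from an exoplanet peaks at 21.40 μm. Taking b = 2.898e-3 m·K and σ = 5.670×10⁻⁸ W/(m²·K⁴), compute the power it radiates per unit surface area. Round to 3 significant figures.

I ≈ 19.1 W/m²

Wien's law: T = b/λ_max = 2.898×10⁻³/2.140×10⁻⁵ = 135.421 K.
Then I = σT⁴ = 5.670×10⁻⁸×(135.421)⁴ = 19.1 W/m².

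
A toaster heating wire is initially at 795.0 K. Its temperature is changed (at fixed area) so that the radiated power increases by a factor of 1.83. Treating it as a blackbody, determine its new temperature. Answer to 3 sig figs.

P ∝ T⁴, so T₂/T₁ = (P₂/P₁)^(1/4) = (1.83)^(1/4) = 1.16309.
T₂ = 795.0 × 1.16309 = 925 K.

T₂ ≈ 925 K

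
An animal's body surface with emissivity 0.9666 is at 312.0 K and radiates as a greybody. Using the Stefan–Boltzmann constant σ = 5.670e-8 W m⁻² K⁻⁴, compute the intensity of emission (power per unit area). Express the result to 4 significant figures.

I ≈ 519.3 W/m²

Stefan–Boltzmann: I = εσT⁴ = 0.9666 × 5.670×10⁻⁸ × (312.0)⁴ = 519.3 W/m².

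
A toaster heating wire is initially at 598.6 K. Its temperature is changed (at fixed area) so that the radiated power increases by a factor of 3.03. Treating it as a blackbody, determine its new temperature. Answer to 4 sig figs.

P ∝ T⁴, so T₂/T₁ = (P₂/P₁)^(1/4) = (3.03)^(1/4) = 1.31935.
T₂ = 598.6 × 1.31935 = 789.8 K.

T₂ ≈ 789.8 K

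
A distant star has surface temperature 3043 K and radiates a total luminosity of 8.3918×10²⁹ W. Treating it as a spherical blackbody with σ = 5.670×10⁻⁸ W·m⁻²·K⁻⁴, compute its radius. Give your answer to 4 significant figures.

R ≈ 1.172×10¹¹ m

L = 4πR²σT⁴ ⇒ R = √(L/(4πσT⁴)).
σT⁴ = 4.86173×10⁶ W/m², so R = √(8.3918×10²⁹/(4π×4.86173×10⁶)) = 1.172×10¹¹ m.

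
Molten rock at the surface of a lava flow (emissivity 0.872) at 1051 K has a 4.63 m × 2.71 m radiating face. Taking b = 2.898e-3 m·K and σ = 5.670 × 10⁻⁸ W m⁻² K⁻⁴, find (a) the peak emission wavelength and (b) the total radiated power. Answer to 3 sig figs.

(a) λ_max = b/T = 2.898×10⁻³/1051 = 2.757×10⁻⁶ m = 2.76×10³ nm.
Area A = 4.63 × 2.71 = 12.5473 m².
(b) P = εσAT⁴ = 0.872×5.670×10⁻⁸×12.5473×(1051)⁴ = 7.57×10⁵ W.

λ_max ≈ 2.76×10³ nm; P ≈ 7.57×10⁵ W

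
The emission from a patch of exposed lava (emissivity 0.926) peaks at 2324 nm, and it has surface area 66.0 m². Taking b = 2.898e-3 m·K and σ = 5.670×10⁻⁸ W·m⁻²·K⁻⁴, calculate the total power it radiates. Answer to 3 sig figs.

Wien's law: T = b/λ_max = 2.898×10⁻³/2.324×10⁻⁶ = 1246.99 K.
Area A = 66.0 m².
Then P = εσAT⁴ = 0.926×5.670×10⁻⁸×66.0×(1246.99)⁴ = 8.38×10⁶ W.

P ≈ 8.38×10⁶ W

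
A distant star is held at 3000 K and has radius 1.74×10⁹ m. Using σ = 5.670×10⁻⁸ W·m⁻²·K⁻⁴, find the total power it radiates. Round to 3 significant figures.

P ≈ 1.75×10²⁶ W

Surface area A = 4πR² = 4π(1.74×10⁹ m)² = 3.80459×10¹⁹ m².
P = σAT⁴ = 5.670×10⁻⁸ × 3.80459×10¹⁹ × (3000)⁴ = 1.75×10²⁶ W.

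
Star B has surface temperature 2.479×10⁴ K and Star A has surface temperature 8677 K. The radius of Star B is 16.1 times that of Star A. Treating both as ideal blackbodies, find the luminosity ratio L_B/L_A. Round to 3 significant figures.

L ∝ R²T⁴, so L_B/L_A = (R_B/R_A)²(T_B/T_A)⁴ = (16.1)² × (2.479×10⁴/8677)⁴ = 259.21 × 66.6235 = 1.73×10⁴.

L_B/L_A ≈ 1.73×10⁴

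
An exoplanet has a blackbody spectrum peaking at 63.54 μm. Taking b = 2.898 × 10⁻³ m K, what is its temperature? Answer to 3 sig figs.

Wien's law gives T = b/λ_max = (2.898×10⁻³ m·K)/(6.354×10⁻⁵ m) = 45.6 K.

T ≈ 45.6 K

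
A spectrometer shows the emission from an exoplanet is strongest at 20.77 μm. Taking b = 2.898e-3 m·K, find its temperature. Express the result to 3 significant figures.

T ≈ 140 K

Wien's law gives T = b/λ_max = (2.898×10⁻³ m·K)/(2.077×10⁻⁵ m) = 140 K.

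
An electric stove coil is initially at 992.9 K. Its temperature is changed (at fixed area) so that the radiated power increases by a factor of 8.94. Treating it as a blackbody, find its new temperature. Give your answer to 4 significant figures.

T₂ ≈ 1717 K

P ∝ T⁴, so T₂/T₁ = (P₂/P₁)^(1/4) = (8.94)^(1/4) = 1.72916.
T₂ = 992.9 × 1.72916 = 1717 K.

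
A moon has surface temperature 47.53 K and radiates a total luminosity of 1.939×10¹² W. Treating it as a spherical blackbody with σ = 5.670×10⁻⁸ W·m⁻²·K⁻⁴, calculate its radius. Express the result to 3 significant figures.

R ≈ 7.30×10⁵ m

L = 4πR²σT⁴ ⇒ R = √(L/(4πσT⁴)).
σT⁴ = 0.289371 W/m², so R = √(1.939×10¹²/(4π×0.289371)) = 7.30×10⁵ m.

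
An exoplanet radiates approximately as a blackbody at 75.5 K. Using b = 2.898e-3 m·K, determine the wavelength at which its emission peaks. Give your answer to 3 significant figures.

Wien's displacement law: λ_max = b/T = (2.898×10⁻³ m·K)/(75.5 K) = 3.838×10⁻⁵ m.
That is 38.4 μm, in the infrared range.

λ_max ≈ 38.4 μm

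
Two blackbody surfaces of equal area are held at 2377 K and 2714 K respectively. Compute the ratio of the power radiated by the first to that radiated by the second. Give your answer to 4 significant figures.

With equal areas, P₁/P₂ = (T₁/T₂)⁴ = (2377/2714)⁴ = 0.5884.

P₁/P₂ ≈ 0.5884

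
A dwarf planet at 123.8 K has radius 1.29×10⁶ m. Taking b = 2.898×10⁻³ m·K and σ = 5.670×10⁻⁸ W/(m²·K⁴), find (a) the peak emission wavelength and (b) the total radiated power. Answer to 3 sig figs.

λ_max ≈ 23.4 μm; P ≈ 2.79×10¹⁴ W

(a) λ_max = b/T = 2.898×10⁻³/123.8 = 2.341×10⁻⁵ m = 23.4 μm.
Surface area A = 4πR² = 4π(1.29×10⁶ m)² = 2.09117×10¹³ m².
(b) P = σAT⁴ = 5.670×10⁻⁸×2.09117×10¹³×(123.8)⁴ = 2.79×10¹⁴ W.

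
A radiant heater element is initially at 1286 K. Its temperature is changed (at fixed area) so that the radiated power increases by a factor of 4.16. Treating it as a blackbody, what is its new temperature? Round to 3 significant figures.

T₂ ≈ 1.84×10³ K

P ∝ T⁴, so T₂/T₁ = (P₂/P₁)^(1/4) = (4.16)^(1/4) = 1.42815.
T₂ = 1286 × 1.42815 = 1.84×10³ K.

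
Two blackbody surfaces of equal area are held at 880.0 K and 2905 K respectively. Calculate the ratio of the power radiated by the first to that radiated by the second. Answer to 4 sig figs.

With equal areas, P₁/P₂ = (T₁/T₂)⁴ = (880.0/2905)⁴ = 8.421×10⁻³.

P₁/P₂ ≈ 8.421×10⁻³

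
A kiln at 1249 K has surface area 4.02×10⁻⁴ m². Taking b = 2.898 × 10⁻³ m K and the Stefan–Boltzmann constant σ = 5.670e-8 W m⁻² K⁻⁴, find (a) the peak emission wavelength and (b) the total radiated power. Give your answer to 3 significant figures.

(a) λ_max = b/T = 2.898×10⁻³/1249 = 2.320×10⁻⁶ m = 2.32×10³ nm.
Area A = 4.02×10⁻⁴ m².
(b) P = σAT⁴ = 5.670×10⁻⁸×4.02×10⁻⁴×(1249)⁴ = 55.5 W.

λ_max ≈ 2.32×10³ nm; P ≈ 55.5 W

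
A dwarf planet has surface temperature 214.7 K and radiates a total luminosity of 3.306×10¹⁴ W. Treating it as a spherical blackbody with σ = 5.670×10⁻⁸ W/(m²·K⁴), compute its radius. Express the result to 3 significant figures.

R ≈ 4.67×10⁵ m

L = 4πR²σT⁴ ⇒ R = √(L/(4πσT⁴)).
σT⁴ = 120.479 W/m², so R = √(3.306×10¹⁴/(4π×120.479)) = 4.67×10⁵ m.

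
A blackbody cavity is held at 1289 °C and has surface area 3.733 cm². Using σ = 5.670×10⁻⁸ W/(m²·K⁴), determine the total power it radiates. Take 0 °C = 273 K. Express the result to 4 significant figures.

P ≈ 126.0 W

T = 1289 °C + 273 = 1562 K.
Area A = 3.733 cm² = 3.733×10⁻⁴ m².
P = σAT⁴ = 5.670×10⁻⁸ × 3.733×10⁻⁴ × (1562)⁴ = 126.0 W.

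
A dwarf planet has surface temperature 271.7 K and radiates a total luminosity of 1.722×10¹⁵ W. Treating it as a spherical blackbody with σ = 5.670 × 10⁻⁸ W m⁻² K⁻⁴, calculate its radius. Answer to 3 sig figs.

L = 4πR²σT⁴ ⇒ R = √(L/(4πσT⁴)).
σT⁴ = 308.988 W/m², so R = √(1.722×10¹⁵/(4π×308.988)) = 6.66×10⁵ m.

R ≈ 6.66×10⁵ m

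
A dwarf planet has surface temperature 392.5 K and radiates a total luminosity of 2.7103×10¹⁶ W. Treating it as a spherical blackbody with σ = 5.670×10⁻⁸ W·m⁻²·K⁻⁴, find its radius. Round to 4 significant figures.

L = 4πR²σT⁴ ⇒ R = √(L/(4πσT⁴)).
σT⁴ = 1345.68 W/m², so R = √(2.7103×10¹⁶/(4π×1345.68)) = 1.266×10⁶ m.

R ≈ 1.266×10⁶ m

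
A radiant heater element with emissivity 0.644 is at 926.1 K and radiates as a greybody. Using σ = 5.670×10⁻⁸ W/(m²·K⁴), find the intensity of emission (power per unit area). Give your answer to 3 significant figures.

I ≈ 2.69×10⁴ W/m²

Stefan–Boltzmann: I = εσT⁴ = 0.644 × 5.670×10⁻⁸ × (926.1)⁴ = 2.69×10⁴ W/m².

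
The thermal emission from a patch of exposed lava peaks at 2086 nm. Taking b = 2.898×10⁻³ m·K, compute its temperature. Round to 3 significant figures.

Wien's law gives T = b/λ_max = (2.898×10⁻³ m·K)/(2.086×10⁻⁶ m) = 1.39×10³ K.

T ≈ 1.39×10³ K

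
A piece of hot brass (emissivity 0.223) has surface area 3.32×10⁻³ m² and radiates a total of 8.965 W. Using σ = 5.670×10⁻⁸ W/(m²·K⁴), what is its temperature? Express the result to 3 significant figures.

T ≈ 680 K

Area A = 3.32×10⁻³ m².
P = εσAT⁴ ⇒ T = (P/(εσA))^(1/4) = (8.965/(0.223×5.670×10⁻⁸×3.32×10⁻³))^(1/4) = 680 K.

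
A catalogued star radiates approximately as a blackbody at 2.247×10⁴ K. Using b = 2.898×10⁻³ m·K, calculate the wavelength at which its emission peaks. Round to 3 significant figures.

λ_max ≈ 129 nm

Wien's displacement law: λ_max = b/T = (2.898×10⁻³ m·K)/(2.247×10⁴ K) = 1.290×10⁻⁷ m.
That is 129 nm, in the ultraviolet range.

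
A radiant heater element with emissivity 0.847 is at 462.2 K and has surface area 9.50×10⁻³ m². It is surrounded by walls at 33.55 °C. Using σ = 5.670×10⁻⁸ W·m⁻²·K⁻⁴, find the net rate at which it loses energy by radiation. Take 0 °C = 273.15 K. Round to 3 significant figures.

Surroundings: T = 33.55 °C + 273.15 = 306.70 K.
Area A = 9.50×10⁻³ m².
Net radiated power P_net = εσA(T⁴ − T₀⁴) = 0.847×5.670×10⁻⁸×9.50×10⁻³×(462.2⁴ − 306.70⁴).
T⁴ − T₀⁴ = 4.56373×10¹⁰ − 8.84820×10⁹ = 3.67891×10¹⁰ K⁴, so P_net = 16.8 W.

Net loss ≈ 16.8 W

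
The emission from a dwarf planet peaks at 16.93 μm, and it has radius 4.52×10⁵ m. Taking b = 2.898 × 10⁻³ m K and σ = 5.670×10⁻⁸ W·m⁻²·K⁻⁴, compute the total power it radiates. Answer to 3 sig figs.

P ≈ 1.25×10¹⁴ W

Wien's law: T = b/λ_max = 2.898×10⁻³/1.693×10⁻⁵ = 171.175 K.
Surface area A = 4πR² = 4π(4.52×10⁵ m)² = 2.56736×10¹² m².
Then P = σAT⁴ = 5.670×10⁻⁸×2.56736×10¹²×(171.175)⁴ = 1.25×10¹⁴ W.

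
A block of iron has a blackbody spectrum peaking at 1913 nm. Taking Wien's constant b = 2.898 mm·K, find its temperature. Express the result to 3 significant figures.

T ≈ 1.51×10³ K

Wien's law gives T = b/λ_max = (2.898×10⁻³ m·K)/(1.913×10⁻⁶ m) = 1.51×10³ K.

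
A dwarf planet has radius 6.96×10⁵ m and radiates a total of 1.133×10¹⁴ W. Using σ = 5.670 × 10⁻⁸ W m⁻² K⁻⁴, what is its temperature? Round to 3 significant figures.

T ≈ 135 K

Surface area A = 4πR² = 4π(6.96×10⁵ m)² = 6.08735×10¹² m².
P = σAT⁴ ⇒ T = (P/(σA))^(1/4) = (1.133×10¹⁴/(5.670×10⁻⁸×6.08735×10¹²))^(1/4) = 135 K.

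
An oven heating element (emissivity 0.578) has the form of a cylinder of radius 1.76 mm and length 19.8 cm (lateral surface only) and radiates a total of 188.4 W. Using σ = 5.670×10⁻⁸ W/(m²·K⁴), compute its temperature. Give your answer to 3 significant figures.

T ≈ 1.27×10³ K

Lateral area A = 2πrL = 2π×1.76×10⁻³×0.198 = 2.18956×10⁻³ m².
P = εσAT⁴ ⇒ T = (P/(εσA))^(1/4) = (188.4/(0.578×5.670×10⁻⁸×2.18956×10⁻³))^(1/4) = 1.27×10³ K.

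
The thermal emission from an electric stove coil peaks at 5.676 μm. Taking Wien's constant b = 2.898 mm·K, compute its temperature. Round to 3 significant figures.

Wien's law gives T = b/λ_max = (2.898×10⁻³ m·K)/(5.676×10⁻⁶ m) = 511 K.

T ≈ 511 K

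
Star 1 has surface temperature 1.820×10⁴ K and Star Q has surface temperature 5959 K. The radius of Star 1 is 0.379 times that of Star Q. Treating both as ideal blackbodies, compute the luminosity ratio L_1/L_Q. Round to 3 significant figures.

L ∝ R²T⁴, so L_1/L_Q = (R_1/R_Q)²(T_1/T_Q)⁴ = (0.379)² × (1.820×10⁴/5959)⁴ = 0.143641 × 87.0146 = 12.5.

L_1/L_Q ≈ 12.5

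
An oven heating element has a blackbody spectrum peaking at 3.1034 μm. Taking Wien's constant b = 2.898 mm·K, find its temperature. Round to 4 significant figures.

Wien's law gives T = b/λ_max = (2.898×10⁻³ m·K)/(3.1034×10⁻⁶ m) = 933.8 K.

T ≈ 933.8 K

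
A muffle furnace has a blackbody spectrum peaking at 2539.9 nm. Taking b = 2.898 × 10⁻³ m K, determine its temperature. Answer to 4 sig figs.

T ≈ 1141 K

Wien's law gives T = b/λ_max = (2.898×10⁻³ m·K)/(2.5399×10⁻⁶ m) = 1141 K.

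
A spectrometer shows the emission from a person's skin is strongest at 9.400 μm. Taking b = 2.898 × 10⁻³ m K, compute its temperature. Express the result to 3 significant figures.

T ≈ 308 K

Wien's law gives T = b/λ_max = (2.898×10⁻³ m·K)/(9.400×10⁻⁶ m) = 308 K.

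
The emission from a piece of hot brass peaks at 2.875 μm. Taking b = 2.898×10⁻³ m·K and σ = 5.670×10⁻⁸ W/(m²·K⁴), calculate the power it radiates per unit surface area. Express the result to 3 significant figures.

I ≈ 5.85×10⁴ W/m²

Wien's law: T = b/λ_max = 2.898×10⁻³/2.875×10⁻⁶ = 1008.00 K.
Then I = σT⁴ = 5.670×10⁻⁸×(1008.00)⁴ = 5.85×10⁴ W/m².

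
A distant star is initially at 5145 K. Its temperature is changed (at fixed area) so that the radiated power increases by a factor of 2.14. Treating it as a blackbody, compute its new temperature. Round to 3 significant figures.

P ∝ T⁴, so T₂/T₁ = (P₂/P₁)^(1/4) = (2.14)^(1/4) = 1.20949.
T₂ = 5145 × 1.20949 = 6.22×10³ K.

T₂ ≈ 6.22×10³ K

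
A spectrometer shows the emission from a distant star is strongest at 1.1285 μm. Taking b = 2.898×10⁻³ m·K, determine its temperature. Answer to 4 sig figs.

T ≈ 2568 K

Wien's law gives T = b/λ_max = (2.898×10⁻³ m·K)/(1.1285×10⁻⁶ m) = 2568 K.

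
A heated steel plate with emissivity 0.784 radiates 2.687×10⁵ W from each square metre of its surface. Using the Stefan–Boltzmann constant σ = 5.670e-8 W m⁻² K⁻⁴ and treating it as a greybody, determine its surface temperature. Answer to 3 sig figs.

T ≈ 1.57×10³ K

I = εσT⁴, so T = (I/εσ)^(1/4) = (2.687×10⁵/(0.784×5.670×10⁻⁸))^(1/4) = 1.57×10³ K.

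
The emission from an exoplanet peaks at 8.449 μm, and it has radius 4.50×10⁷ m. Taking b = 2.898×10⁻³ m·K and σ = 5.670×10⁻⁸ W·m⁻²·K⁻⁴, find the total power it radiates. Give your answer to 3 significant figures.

P ≈ 2.00×10¹⁹ W

Wien's law: T = b/λ_max = 2.898×10⁻³/8.449×10⁻⁶ = 342.999 K.
Surface area A = 4πR² = 4π(4.50×10⁷ m)² = 2.54469×10¹⁶ m².
Then P = σAT⁴ = 5.670×10⁻⁸×2.54469×10¹⁶×(342.999)⁴ = 2.00×10¹⁹ W.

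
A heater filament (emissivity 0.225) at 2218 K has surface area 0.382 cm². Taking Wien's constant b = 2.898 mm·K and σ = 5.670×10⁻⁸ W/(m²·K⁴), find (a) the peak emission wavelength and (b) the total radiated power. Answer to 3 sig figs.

λ_max ≈ 1.31×10³ nm; P ≈ 11.8 W

(a) λ_max = b/T = 2.898×10⁻³/2218 = 1.307×10⁻⁶ m = 1.31×10³ nm.
Area A = 0.382 cm² = 3.82×10⁻⁵ m².
(b) P = εσAT⁴ = 0.225×5.670×10⁻⁸×3.82×10⁻⁵×(2218)⁴ = 11.8 W.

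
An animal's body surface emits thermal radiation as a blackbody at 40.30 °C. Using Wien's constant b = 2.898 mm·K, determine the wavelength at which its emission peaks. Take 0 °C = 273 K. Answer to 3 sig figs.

λ_max ≈ 9.25 μm

T = 40.30 °C + 273 = 313.30 K.
Wien's displacement law: λ_max = b/T = (2.898×10⁻³ m·K)/(313.30 K) = 9.250×10⁻⁶ m.
That is 9.25 μm, in the infrared range.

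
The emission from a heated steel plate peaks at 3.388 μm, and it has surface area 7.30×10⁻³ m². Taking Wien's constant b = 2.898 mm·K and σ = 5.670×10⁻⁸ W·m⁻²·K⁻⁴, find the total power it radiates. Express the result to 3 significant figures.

P ≈ 222 W

Wien's law: T = b/λ_max = 2.898×10⁻³/3.388×10⁻⁶ = 855.372 K.
Area A = 7.30×10⁻³ m².
Then P = σAT⁴ = 5.670×10⁻⁸×7.30×10⁻³×(855.372)⁴ = 222 W.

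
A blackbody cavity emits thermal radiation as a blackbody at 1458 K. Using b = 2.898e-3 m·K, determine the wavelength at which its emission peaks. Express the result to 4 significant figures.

Wien's displacement law: λ_max = b/T = (2.898×10⁻³ m·K)/(1458 K) = 1.9877×10⁻⁶ m.
That is 1.988 μm, in the infrared range.

λ_max ≈ 1.988 μm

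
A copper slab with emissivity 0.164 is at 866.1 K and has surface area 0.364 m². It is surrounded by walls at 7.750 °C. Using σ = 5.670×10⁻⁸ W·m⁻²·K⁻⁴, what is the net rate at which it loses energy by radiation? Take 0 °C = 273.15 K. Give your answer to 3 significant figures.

Net loss ≈ 1.88×10³ W

Surroundings: T = 7.750 °C + 273.15 = 280.900 K.
Area A = 0.364 m².
Net radiated power P_net = εσA(T⁴ − T₀⁴) = 0.164×5.670×10⁻⁸×0.364×(866.1⁴ − 280.900⁴).
T⁴ − T₀⁴ = 5.62694×10¹¹ − 6.22597×10⁹ = 5.56468×10¹¹ K⁴, so P_net = 1.88×10³ W.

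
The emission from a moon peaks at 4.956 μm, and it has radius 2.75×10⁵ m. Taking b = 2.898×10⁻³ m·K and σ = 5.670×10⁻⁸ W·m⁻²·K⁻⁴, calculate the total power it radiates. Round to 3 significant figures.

P ≈ 6.30×10¹⁵ W

Wien's law: T = b/λ_max = 2.898×10⁻³/4.956×10⁻⁶ = 584.746 K.
Surface area A = 4πR² = 4π(2.75×10⁵ m)² = 9.50332×10¹¹ m².
Then P = σAT⁴ = 5.670×10⁻⁸×9.50332×10¹¹×(584.746)⁴ = 6.30×10¹⁵ W.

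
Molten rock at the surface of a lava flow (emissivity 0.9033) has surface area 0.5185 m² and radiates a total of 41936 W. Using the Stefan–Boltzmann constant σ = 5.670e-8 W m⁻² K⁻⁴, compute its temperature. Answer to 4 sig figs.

Area A = 0.5185 m².
P = εσAT⁴ ⇒ T = (P/(εσA))^(1/4) = (41936/(0.9033×5.670×10⁻⁸×0.5185))^(1/4) = 1121 K.

T ≈ 1121 K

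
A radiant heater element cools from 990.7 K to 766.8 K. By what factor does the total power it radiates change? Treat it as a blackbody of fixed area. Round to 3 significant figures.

P ∝ T⁴, so P₂/P₁ = (T₂/T₁)⁴ = (766.8/990.7)⁴ = (0.773998)⁴ = 0.359.

P₂/P₁ ≈ 0.359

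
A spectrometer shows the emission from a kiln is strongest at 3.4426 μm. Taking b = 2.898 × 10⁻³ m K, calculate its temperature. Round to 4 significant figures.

T ≈ 841.8 K

Wien's law gives T = b/λ_max = (2.898×10⁻³ m·K)/(3.4426×10⁻⁶ m) = 841.8 K.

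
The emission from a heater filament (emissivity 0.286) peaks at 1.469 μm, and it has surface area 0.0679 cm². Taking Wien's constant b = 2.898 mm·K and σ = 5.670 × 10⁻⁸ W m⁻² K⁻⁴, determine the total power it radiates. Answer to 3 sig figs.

P ≈ 1.67 W

Wien's law: T = b/λ_max = 2.898×10⁻³/1.469×10⁻⁶ = 1972.77 K.
Area A = 0.0679 cm² = 6.79×10⁻⁶ m².
Then P = εσAT⁴ = 0.286×5.670×10⁻⁸×6.79×10⁻⁶×(1972.77)⁴ = 1.67 W.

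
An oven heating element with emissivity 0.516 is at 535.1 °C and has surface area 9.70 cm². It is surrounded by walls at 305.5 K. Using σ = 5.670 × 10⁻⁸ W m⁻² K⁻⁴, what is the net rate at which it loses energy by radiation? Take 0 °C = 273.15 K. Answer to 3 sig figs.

T = 535.1 °C + 273.15 = 808.25 K.
Area A = 9.70 cm² = 9.70×10⁻⁴ m².
Net radiated power P_net = εσA(T⁴ − T₀⁴) = 0.516×5.670×10⁻⁸×9.70×10⁻⁴×(808.25⁴ − 305.5⁴).
T⁴ − T₀⁴ = 4.26759×10¹¹ − 8.71054×10⁹ = 4.18048×10¹¹ K⁴, so P_net = 11.9 W.

Net loss ≈ 11.9 W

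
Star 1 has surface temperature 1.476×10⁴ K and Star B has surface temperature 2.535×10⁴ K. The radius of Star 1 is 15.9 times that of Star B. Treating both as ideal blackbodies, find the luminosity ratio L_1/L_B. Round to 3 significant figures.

L ∝ R²T⁴, so L_1/L_B = (R_1/R_B)²(T_1/T_B)⁴ = (15.9)² × (1.476×10⁴/2.535×10⁴)⁴ = 252.81 × 0.114930 = 29.1.

L_1/L_B ≈ 29.1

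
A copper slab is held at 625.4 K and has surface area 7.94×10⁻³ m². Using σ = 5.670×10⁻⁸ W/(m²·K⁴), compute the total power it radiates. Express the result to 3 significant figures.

Area A = 7.94×10⁻³ m².
P = σAT⁴ = 5.670×10⁻⁸ × 7.94×10⁻³ × (625.4)⁴ = 68.9 W.

P ≈ 68.9 W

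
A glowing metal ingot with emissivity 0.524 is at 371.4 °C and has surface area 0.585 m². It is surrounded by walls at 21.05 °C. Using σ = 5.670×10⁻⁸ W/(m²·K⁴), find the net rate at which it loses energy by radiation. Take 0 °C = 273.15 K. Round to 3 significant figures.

T = 371.4 °C + 273.15 = 644.55 K.
Surroundings: T = 21.05 °C + 273.15 = 294.20 K.
Area A = 0.585 m².
Net radiated power P_net = εσA(T⁴ − T₀⁴) = 0.524×5.670×10⁻⁸×0.585×(644.55⁴ − 294.20⁴).
T⁴ − T₀⁴ = 1.72594×10¹¹ − 7.49153×10⁹ = 1.65102×10¹¹ K⁴, so P_net = 2.87×10³ W.

Net loss ≈ 2.87×10³ W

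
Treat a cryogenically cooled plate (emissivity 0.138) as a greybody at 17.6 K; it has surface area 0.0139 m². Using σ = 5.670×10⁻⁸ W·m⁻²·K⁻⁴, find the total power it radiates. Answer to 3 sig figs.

Area A = 0.0139 m².
P = εσAT⁴ = 0.138 × 5.670×10⁻⁸ × 0.0139 × (17.6)⁴ = 1.04×10⁻⁵ W.

P ≈ 1.04×10⁻⁵ W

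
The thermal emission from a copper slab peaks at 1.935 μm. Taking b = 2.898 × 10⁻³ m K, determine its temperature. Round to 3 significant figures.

T ≈ 1.50×10³ K

Wien's law gives T = b/λ_max = (2.898×10⁻³ m·K)/(1.935×10⁻⁶ m) = 1.50×10³ K.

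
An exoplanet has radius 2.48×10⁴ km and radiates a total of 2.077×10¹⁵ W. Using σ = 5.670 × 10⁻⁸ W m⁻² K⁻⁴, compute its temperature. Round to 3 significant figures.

Surface area A = 4πR² = 4π(2.48×10⁷ m)² = 7.72882×10¹⁵ m².
P = σAT⁴ ⇒ T = (P/(σA))^(1/4) = (2.077×10¹⁵/(5.670×10⁻⁸×7.72882×10¹⁵))^(1/4) = 46.7 K.

T ≈ 46.7 K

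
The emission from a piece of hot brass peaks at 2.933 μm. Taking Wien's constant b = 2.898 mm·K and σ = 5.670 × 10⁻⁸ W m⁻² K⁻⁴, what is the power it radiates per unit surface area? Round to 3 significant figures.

Wien's law: T = b/λ_max = 2.898×10⁻³/2.933×10⁻⁶ = 988.067 K.
Then I = σT⁴ = 5.670×10⁻⁸×(988.067)⁴ = 5.40×10⁴ W/m².

I ≈ 5.40×10⁴ W/m²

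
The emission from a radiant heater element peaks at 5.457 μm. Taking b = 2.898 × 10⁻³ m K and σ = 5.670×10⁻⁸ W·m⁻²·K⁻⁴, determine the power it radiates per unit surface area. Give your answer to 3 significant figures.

Wien's law: T = b/λ_max = 2.898×10⁻³/5.457×10⁻⁶ = 531.061 K.
Then I = σT⁴ = 5.670×10⁻⁸×(531.061)⁴ = 4.51×10³ W/m².

I ≈ 4.51×10³ W/m²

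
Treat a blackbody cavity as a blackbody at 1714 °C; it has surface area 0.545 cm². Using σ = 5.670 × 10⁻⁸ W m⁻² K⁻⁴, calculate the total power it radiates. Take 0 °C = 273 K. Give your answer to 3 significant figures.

P ≈ 48.2 W

T = 1714 °C + 273 = 1987 K.
Area A = 0.545 cm² = 5.45×10⁻⁵ m².
P = σAT⁴ = 5.670×10⁻⁸ × 5.45×10⁻⁵ × (1987)⁴ = 48.2 W.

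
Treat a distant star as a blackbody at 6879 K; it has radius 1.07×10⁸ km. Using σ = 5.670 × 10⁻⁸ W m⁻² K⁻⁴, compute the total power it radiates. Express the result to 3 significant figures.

P ≈ 1.83×10³¹ W

Surface area A = 4πR² = 4π(1.07×10¹¹ m)² = 1.43872×10²³ m².
P = σAT⁴ = 5.670×10⁻⁸ × 1.43872×10²³ × (6879)⁴ = 1.83×10³¹ W.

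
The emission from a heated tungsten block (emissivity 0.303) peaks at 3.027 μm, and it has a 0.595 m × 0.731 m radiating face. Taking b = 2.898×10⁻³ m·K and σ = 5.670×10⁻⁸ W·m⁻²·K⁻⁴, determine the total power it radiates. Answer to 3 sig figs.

Wien's law: T = b/λ_max = 2.898×10⁻³/3.027×10⁻⁶ = 957.384 K.
Area A = 0.595 × 0.731 = 0.434945 m².
Then P = εσAT⁴ = 0.303×5.670×10⁻⁸×0.434945×(957.384)⁴ = 6.28×10³ W.

P ≈ 6.28×10³ W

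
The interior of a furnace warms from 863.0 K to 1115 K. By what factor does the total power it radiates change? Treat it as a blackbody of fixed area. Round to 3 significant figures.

P ∝ T⁴, so P₂/P₁ = (T₂/T₁)⁴ = (1115/863.0)⁴ = (1.29200)⁴ = 2.79.

P₂/P₁ ≈ 2.79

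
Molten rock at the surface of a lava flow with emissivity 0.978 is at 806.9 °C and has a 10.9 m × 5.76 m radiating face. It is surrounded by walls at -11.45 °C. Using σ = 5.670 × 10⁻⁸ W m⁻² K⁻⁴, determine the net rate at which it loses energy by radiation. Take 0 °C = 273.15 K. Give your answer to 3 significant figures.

T = 806.9 °C + 273.15 = 1080.05 K.
Surroundings: T = -11.45 °C + 273.15 = 261.70 K.
Area A = 10.9 × 5.76 = 62.784 m².
Net radiated power P_net = εσA(T⁴ − T₀⁴) = 0.978×5.670×10⁻⁸×62.784×(1080.05⁴ − 261.70⁴).
T⁴ − T₀⁴ = 1.36074×10¹² − 4.69045×10⁹ = 1.35605×10¹² K⁴, so P_net = 4.72×10⁶ W.

Net loss ≈ 4.72×10⁶ W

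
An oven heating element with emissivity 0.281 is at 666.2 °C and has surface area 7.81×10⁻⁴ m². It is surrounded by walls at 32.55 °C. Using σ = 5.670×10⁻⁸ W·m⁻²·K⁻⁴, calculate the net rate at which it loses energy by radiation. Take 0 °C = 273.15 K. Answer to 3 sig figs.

Net loss ≈ 9.58 W

T = 666.2 °C + 273.15 = 939.35 K.
Surroundings: T = 32.55 °C + 273.15 = 305.70 K.
Area A = 7.81×10⁻⁴ m².
Net radiated power P_net = εσA(T⁴ − T₀⁴) = 0.281×5.670×10⁻⁸×7.81×10⁻⁴×(939.35⁴ − 305.70⁴).
T⁴ − T₀⁴ = 7.78592×10¹¹ − 8.73337×10⁹ = 7.69859×10¹¹ K⁴, so P_net = 9.58 W.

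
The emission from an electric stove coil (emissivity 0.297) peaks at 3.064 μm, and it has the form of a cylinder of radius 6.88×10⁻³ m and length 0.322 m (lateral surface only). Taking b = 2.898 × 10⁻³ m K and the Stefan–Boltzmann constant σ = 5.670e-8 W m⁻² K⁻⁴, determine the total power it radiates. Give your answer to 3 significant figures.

P ≈ 188 W

Wien's law: T = b/λ_max = 2.898×10⁻³/3.064×10⁻⁶ = 945.822 K.
Lateral area A = 2πrL = 2π×6.88×10⁻³×0.322 = 0.0139195 m².
Then P = εσAT⁴ = 0.297×5.670×10⁻⁸×0.0139195×(945.822)⁴ = 188 W.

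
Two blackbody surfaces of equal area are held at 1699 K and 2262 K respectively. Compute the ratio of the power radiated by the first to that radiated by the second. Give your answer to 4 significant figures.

With equal areas, P₁/P₂ = (T₁/T₂)⁴ = (1699/2262)⁴ = 0.3183.

P₁/P₂ ≈ 0.3183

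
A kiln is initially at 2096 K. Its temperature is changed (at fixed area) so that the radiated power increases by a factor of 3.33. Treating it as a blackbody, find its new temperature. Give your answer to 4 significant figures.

T₂ ≈ 2831 K

P ∝ T⁴, so T₂/T₁ = (P₂/P₁)^(1/4) = (3.33)^(1/4) = 1.35086.
T₂ = 2096 × 1.35086 = 2831 K.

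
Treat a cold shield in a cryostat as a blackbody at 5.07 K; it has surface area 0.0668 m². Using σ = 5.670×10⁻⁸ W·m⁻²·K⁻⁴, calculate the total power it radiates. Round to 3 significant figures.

P ≈ 2.50×10⁻⁶ W

Area A = 0.0668 m².
P = σAT⁴ = 5.670×10⁻⁸ × 0.0668 × (5.07)⁴ = 2.50×10⁻⁶ W.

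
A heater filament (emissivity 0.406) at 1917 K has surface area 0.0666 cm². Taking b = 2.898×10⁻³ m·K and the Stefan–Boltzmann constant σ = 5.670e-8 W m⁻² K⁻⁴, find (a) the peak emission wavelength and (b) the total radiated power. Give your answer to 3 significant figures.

λ_max ≈ 1.51×10³ nm; P ≈ 2.07 W

(a) λ_max = b/T = 2.898×10⁻³/1917 = 1.512×10⁻⁶ m = 1.51×10³ nm.
Area A = 0.0666 cm² = 6.66×10⁻⁶ m².
(b) P = εσAT⁴ = 0.406×5.670×10⁻⁸×6.66×10⁻⁶×(1917)⁴ = 2.07 W.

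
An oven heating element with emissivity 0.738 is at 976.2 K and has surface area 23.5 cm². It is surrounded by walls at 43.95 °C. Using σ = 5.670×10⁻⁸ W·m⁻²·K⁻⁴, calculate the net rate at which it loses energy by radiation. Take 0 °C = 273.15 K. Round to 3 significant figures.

Surroundings: T = 43.95 °C + 273.15 = 317.10 K.
Area A = 23.5 cm² = 2.35×10⁻³ m².
Net radiated power P_net = εσA(T⁴ − T₀⁴) = 0.738×5.670×10⁻⁸×2.35×10⁻³×(976.2⁴ − 317.10⁴).
T⁴ − T₀⁴ = 9.08145×10¹¹ − 1.01108×10¹⁰ = 8.98034×10¹¹ K⁴, so P_net = 88.3 W.

Net loss ≈ 88.3 W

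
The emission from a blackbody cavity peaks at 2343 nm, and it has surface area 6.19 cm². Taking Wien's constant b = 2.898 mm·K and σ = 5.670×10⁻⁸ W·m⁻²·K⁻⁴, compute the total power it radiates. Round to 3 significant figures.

Wien's law: T = b/λ_max = 2.898×10⁻³/2.343×10⁻⁶ = 1236.88 K.
Area A = 6.19 cm² = 6.19×10⁻⁴ m².
Then P = σAT⁴ = 5.670×10⁻⁸×6.19×10⁻⁴×(1236.88)⁴ = 82.1 W.

P ≈ 82.1 W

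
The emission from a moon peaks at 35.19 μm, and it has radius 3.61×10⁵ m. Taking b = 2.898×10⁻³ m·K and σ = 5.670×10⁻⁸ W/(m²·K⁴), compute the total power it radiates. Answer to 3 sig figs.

Wien's law: T = b/λ_max = 2.898×10⁻³/3.519×10⁻⁵ = 82.3529 K.
Surface area A = 4πR² = 4π(3.61×10⁵ m)² = 1.63766×10¹² m².
Then P = σAT⁴ = 5.670×10⁻⁸×1.63766×10¹²×(82.3529)⁴ = 4.27×10¹² W.

P ≈ 4.27×10¹² W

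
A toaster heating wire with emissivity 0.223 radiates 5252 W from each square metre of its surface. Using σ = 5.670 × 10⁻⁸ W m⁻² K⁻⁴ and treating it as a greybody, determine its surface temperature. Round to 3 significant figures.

T ≈ 803 K

I = εσT⁴, so T = (I/εσ)^(1/4) = (5252/(0.223×5.670×10⁻⁸))^(1/4) = 803 K.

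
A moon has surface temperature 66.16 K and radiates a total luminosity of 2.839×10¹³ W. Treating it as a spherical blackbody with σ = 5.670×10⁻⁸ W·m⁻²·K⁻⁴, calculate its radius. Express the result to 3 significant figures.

R ≈ 1.44×10⁶ m

L = 4πR²σT⁴ ⇒ R = √(L/(4πσT⁴)).
σT⁴ = 1.08634 W/m², so R = √(2.839×10¹³/(4π×1.08634)) = 1.44×10⁶ m.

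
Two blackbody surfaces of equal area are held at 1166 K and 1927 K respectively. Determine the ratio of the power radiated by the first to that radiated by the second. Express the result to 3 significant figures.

P₁/P₂ ≈ 0.134

With equal areas, P₁/P₂ = (T₁/T₂)⁴ = (1166/1927)⁴ = 0.134.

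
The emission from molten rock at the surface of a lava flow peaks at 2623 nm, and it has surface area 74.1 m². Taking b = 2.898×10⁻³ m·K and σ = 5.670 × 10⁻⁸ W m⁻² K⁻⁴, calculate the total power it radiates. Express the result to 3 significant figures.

P ≈ 6.26×10⁶ W

Wien's law: T = b/λ_max = 2.898×10⁻³/2.623×10⁻⁶ = 1104.84 K.
Area A = 74.1 m².
Then P = σAT⁴ = 5.670×10⁻⁸×74.1×(1104.84)⁴ = 6.26×10⁶ W.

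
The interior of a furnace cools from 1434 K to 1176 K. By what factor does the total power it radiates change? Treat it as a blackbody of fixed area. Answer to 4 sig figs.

P₂/P₁ ≈ 0.4523

P ∝ T⁴, so P₂/P₁ = (T₂/T₁)⁴ = (1176/1434)⁴ = (0.820084)⁴ = 0.4523.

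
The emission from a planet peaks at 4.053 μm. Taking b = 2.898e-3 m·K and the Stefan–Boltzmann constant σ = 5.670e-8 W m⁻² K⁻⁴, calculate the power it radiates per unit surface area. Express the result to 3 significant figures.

I ≈ 1.48×10⁴ W/m²

Wien's law: T = b/λ_max = 2.898×10⁻³/4.053×10⁻⁶ = 715.026 K.
Then I = σT⁴ = 5.670×10⁻⁸×(715.026)⁴ = 1.48×10⁴ W/m².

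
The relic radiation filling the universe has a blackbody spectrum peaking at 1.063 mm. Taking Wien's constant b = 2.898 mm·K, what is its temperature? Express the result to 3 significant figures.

Wien's law gives T = b/λ_max = (2.898×10⁻³ m·K)/(1.063×10⁻³ m) = 2.73 K.

T ≈ 2.73 K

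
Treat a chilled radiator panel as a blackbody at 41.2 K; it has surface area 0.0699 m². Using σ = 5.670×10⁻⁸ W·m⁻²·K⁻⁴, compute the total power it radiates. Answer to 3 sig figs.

P ≈ 0.0114 W

Area A = 0.0699 m².
P = σAT⁴ = 5.670×10⁻⁸ × 0.0699 × (41.2)⁴ = 0.0114 W.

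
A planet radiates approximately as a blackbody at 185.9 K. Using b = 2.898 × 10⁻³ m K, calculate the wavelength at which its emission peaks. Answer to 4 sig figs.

Wien's displacement law: λ_max = b/T = (2.898×10⁻³ m·K)/(185.9 K) = 1.5589×10⁻⁵ m.
That is 15.59 μm, in the infrared range.

λ_max ≈ 15.59 μm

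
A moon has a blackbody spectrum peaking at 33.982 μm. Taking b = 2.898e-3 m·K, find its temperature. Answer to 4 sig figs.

Wien's law gives T = b/λ_max = (2.898×10⁻³ m·K)/(3.3982×10⁻⁵ m) = 85.28 K.

T ≈ 85.28 K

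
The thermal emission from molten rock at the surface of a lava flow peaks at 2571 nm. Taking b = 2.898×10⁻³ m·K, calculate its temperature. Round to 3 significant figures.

Wien's law gives T = b/λ_max = (2.898×10⁻³ m·K)/(2.571×10⁻⁶ m) = 1.13×10³ K.

T ≈ 1.13×10³ K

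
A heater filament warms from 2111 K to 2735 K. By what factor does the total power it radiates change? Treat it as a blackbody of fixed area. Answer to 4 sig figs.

P ∝ T⁴, so P₂/P₁ = (T₂/T₁)⁴ = (2735/2111)⁴ = (1.29559)⁴ = 2.818.

P₂/P₁ ≈ 2.818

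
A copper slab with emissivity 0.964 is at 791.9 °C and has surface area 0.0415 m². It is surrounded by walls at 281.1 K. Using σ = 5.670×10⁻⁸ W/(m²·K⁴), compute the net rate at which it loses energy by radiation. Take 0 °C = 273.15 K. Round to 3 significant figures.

T = 791.9 °C + 273.15 = 1065.05 K.
Area A = 0.0415 m².
Net radiated power P_net = εσA(T⁴ − T₀⁴) = 0.964×5.670×10⁻⁸×0.0415×(1065.05⁴ − 281.1⁴).
T⁴ − T₀⁴ = 1.28671×10¹² − 6.24372×10⁹ = 1.28047×10¹² K⁴, so P_net = 2.90×10³ W.

Net loss ≈ 2.90×10³ W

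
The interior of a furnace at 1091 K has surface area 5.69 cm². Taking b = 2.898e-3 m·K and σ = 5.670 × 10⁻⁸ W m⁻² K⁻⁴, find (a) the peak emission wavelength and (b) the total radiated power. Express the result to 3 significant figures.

(a) λ_max = b/T = 2.898×10⁻³/1091 = 2.656×10⁻⁶ m = 2.66 μm.
Area A = 5.69 cm² = 5.69×10⁻⁴ m².
(b) P = σAT⁴ = 5.670×10⁻⁸×5.69×10⁻⁴×(1091)⁴ = 45.7 W.

λ_max ≈ 2.66 μm; P ≈ 45.7 W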